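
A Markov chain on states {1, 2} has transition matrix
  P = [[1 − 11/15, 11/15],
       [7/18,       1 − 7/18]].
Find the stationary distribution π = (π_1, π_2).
π_1 = 35/101, π_2 = 66/101

Solve πP = π with π_1 + π_2 = 1. From πP = π: π_1 · (1 − 11/15) + π_2 · 7/18 = π_1 ⇒ π_2 · 7/18 = π_1 · 11/15 ⇒ π_2/π_1 = (11/15)/(7/18) = 66/35. Together with π_1 + π_2 = 1:
  π_1 = (7/18)/(11/15 + 7/18) = (7/18)/(101/90) = 35/101,
  π_2 = (11/15)/(11/15 + 7/18) = (11/15)/(101/90) = 66/101.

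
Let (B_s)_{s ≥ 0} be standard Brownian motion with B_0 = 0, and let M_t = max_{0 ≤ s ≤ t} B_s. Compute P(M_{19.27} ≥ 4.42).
P(M_{19.27} ≥ 4.42) = 2·P(B_{19.27} ≥ 4.42) = 2(1 − Φ(4.42/√19.27)) ≈ 0.3140

By the reflection principle for Brownian motion, P(M_t ≥ a) = 2 · P(B_t ≥ a) for a ≥ 0. Since B_t ~ N(0, t), P(B_t ≥ 4.42) = 1 − Φ(4.42/√t) = 1 − Φ(4.42/√19.27) = 1 − Φ(1.0069). So
  P(M_{19.27} ≥ 4.42) = 2(1 − Φ(1.0069)) ≈ 0.3140.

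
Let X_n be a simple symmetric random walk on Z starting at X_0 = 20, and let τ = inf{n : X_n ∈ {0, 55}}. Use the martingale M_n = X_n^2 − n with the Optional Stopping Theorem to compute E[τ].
E[τ] = 700

M_n = X_n^2 − n is a martingale (since E[X_{n+1}^2 | F_n] = X_n^2 + 1). By OST (τ has finite mean in a bounded region), E[M_τ] = E[M_0] = X_0^2 − 0 = 20^2 = 400. Also E[M_τ] = E[X_τ^2] − E[τ]. The walk exits at 0 or 55, with P(hit 55 first) = 20/55, so E[X_τ^2] = 55^2 · 20/55 + 0 = 1100. Thus E[τ] = E[X_τ^2] − E[M_τ] = 1100 − 400 = 700 = 20(55 − 20) = 700.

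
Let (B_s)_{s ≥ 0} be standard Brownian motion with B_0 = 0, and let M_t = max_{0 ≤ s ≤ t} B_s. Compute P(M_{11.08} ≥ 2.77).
P(M_{11.08} ≥ 2.77) = 2·P(B_{11.08} ≥ 2.77) = 2(1 − Φ(2.77/√11.08)) ≈ 0.4053

By the reflection principle for Brownian motion, P(M_t ≥ a) = 2 · P(B_t ≥ a) for a ≥ 0. Since B_t ~ N(0, t), P(B_t ≥ 2.77) = 1 − Φ(2.77/√t) = 1 − Φ(2.77/√11.08) = 1 − Φ(0.8322). So
  P(M_{11.08} ≥ 2.77) = 2(1 − Φ(0.8322)) ≈ 0.4053.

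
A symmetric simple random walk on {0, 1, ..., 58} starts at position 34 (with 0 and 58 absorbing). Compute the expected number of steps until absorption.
E[τ | X_0 = 34] = 816

Let v_k = E[τ | X_0 = k]. Boundary: v_0 = v_58 = 0. Recurrence: v_k = 1 + (v_{k-1} + v_{k+1})/2 for 1 ≤ k ≤ 57. The particular solution to v_k − (v_{k-1} + v_{k+1})/2 = 1 is v_k = −k^2. Adding homogeneous solution A + B k and matching boundaries gives v_k = k (58 − k). Substituting k = 34: v_34 = 34 · 24 = 816.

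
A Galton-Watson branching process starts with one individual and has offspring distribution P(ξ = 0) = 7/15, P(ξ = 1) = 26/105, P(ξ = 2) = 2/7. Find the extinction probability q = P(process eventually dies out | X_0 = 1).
q = 1

Mean offspring μ = 0·7/15 + 1·26/105 + 2·2/7 = 86/105 ≤ 1. For μ ≤ 1 with offspring not concentrated at 1, the Galton-Watson process goes extinct almost surely, so q = 1.
(Algebraic check: The pgf is f(s) = 7/15 + 26/105·s + 2/7·s². The extinction probability q is the smallest fixed point of f in [0, 1]. Setting s = f(s):
  2/7·s² + (26/105 − 1)·s + 7/15 = 0
  2/7·s² − (7/15 + 2/7)·s + 7/15 = 0
which factors as (s − 1)·(2/7·s − 7/15) = 0, giving roots s = 1 and s = (7/15)/(2/7) = 49/30. Since 49/30 ≥ 1, the smallest root in [0, 1] is s = 1.)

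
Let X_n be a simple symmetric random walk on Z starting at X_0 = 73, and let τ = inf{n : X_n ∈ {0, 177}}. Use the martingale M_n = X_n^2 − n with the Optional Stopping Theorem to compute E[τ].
E[τ] = 7592

M_n = X_n^2 − n is a martingale (since E[X_{n+1}^2 | F_n] = X_n^2 + 1). By OST (τ has finite mean in a bounded region), E[M_τ] = E[M_0] = X_0^2 − 0 = 73^2 = 5329. Also E[M_τ] = E[X_τ^2] − E[τ]. The walk exits at 0 or 177, with P(hit 177 first) = 73/177, so E[X_τ^2] = 177^2 · 73/177 + 0 = 12921. Thus E[τ] = E[X_τ^2] − E[M_τ] = 12921 − 5329 = 7592 = 73(177 − 73) = 7592.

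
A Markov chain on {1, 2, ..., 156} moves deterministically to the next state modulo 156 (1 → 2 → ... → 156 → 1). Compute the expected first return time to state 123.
E[T_123 | X_0 = 123] = 156

The chain cycles deterministically, so starting at state 123 it returns in exactly 156 steps. Equivalently, the stationary distribution is uniform π_j = 1/156 for every state j, so by Kac's formula E[T_123] = 1/π_123 = 156.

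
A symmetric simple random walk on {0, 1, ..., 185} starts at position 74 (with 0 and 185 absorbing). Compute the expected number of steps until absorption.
E[τ | X_0 = 74] = 8214

Let v_k = E[τ | X_0 = k]. Boundary: v_0 = v_185 = 0. Recurrence: v_k = 1 + (v_{k-1} + v_{k+1})/2 for 1 ≤ k ≤ 184. The particular solution to v_k − (v_{k-1} + v_{k+1})/2 = 1 is v_k = −k^2. Adding homogeneous solution A + B k and matching boundaries gives v_k = k (185 − k). Substituting k = 74: v_74 = 74 · 111 = 8214.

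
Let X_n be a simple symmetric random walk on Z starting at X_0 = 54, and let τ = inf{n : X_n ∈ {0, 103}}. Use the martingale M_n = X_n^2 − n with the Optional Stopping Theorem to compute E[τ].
E[τ] = 2646

M_n = X_n^2 − n is a martingale (since E[X_{n+1}^2 | F_n] = X_n^2 + 1). By OST (τ has finite mean in a bounded region), E[M_τ] = E[M_0] = X_0^2 − 0 = 54^2 = 2916. Also E[M_τ] = E[X_τ^2] − E[τ]. The walk exits at 0 or 103, with P(hit 103 first) = 54/103, so E[X_τ^2] = 103^2 · 54/103 + 0 = 5562. Thus E[τ] = E[X_τ^2] − E[M_τ] = 5562 − 2916 = 2646 = 54(103 − 54) = 2646.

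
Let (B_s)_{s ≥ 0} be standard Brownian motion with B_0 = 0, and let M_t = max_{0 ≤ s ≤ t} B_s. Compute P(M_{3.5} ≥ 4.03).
P(M_{3.5} ≥ 4.03) = 2·P(B_{3.5} ≥ 4.03) = 2(1 − Φ(4.03/√3.5)) ≈ 0.0312

By the reflection principle for Brownian motion, P(M_t ≥ a) = 2 · P(B_t ≥ a) for a ≥ 0. Since B_t ~ N(0, t), P(B_t ≥ 4.03) = 1 − Φ(4.03/√t) = 1 − Φ(4.03/√3.5) = 1 − Φ(2.1541). So
  P(M_{3.5} ≥ 4.03) = 2(1 − Φ(2.1541)) ≈ 0.0312.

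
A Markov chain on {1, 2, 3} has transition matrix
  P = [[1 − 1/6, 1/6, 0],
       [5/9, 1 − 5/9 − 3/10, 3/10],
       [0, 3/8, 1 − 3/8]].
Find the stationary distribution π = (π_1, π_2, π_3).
π = (50/77, 15/77, 12/77)

This is a birth-death chain on three states, which satisfies detailed balance: π_1 · P_{12} = π_2 · P_{21} and π_2 · P_{23} = π_3 · P_{32}.
From π_1 · 1/6 = π_2 · 5/9: π_2/π_1 = (1/6)/(5/9) = 3/10.
From π_2 · 3/10 = π_3 · 3/8: π_3/π_2 = (3/10)/(3/8) = 4/5.
Take π_1 proportional to 1; then unnormalized π = (1, 3/10, 6/25). Normalize by dividing by the sum 77/50:
  π = (50/77, 15/77, 12/77).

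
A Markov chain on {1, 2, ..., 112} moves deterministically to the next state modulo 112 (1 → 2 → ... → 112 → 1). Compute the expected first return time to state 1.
E[T_1 | X_0 = 1] = 112

The chain cycles deterministically, so starting at state 1 it returns in exactly 112 steps. Equivalently, the stationary distribution is uniform π_j = 1/112 for every state j, so by Kac's formula E[T_1] = 1/π_1 = 112.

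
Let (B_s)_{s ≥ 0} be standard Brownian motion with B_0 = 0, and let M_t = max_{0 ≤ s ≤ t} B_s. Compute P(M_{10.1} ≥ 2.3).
P(M_{10.1} ≥ 2.3) = 2·P(B_{10.1} ≥ 2.3) = 2(1 − Φ(2.3/√10.1)) ≈ 0.4692

By the reflection principle for Brownian motion, P(M_t ≥ a) = 2 · P(B_t ≥ a) for a ≥ 0. Since B_t ~ N(0, t), P(B_t ≥ 2.3) = 1 − Φ(2.3/√t) = 1 − Φ(2.3/√10.1) = 1 − Φ(0.7237). So
  P(M_{10.1} ≥ 2.3) = 2(1 − Φ(0.7237)) ≈ 0.4692.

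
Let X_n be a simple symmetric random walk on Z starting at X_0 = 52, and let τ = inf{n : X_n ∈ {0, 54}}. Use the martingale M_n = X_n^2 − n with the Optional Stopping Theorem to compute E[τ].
E[τ] = 104

M_n = X_n^2 − n is a martingale (since E[X_{n+1}^2 | F_n] = X_n^2 + 1). By OST (τ has finite mean in a bounded region), E[M_τ] = E[M_0] = X_0^2 − 0 = 52^2 = 2704. Also E[M_τ] = E[X_τ^2] − E[τ]. The walk exits at 0 or 54, with P(hit 54 first) = 52/54, so E[X_τ^2] = 54^2 · 52/54 + 0 = 2808. Thus E[τ] = E[X_τ^2] − E[M_τ] = 2808 − 2704 = 104 = 52(54 − 52) = 104.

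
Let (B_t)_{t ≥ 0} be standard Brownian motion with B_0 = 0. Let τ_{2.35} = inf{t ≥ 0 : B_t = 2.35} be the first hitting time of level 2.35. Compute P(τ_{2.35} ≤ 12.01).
P(τ_{2.35} ≤ 12.01) = 2(1 − Φ(2.35/√12.01)) = 2(1 − Φ(0.6781)) ≈ 0.4977

By the reflection principle for standard BM, P(τ_b ≤ t) = 2 · P(B_t ≥ b). Since B_t ~ N(0, t), P(B_t ≥ 2.35) = 1 − Φ(2.35/√t) = 1 − Φ(2.35/√12.01) = 1 − Φ(0.6781) ≈ 0.24885. Doubling: P(τ_{2.35} ≤ 12.01) ≈ 2 · 0.24885 = 0.49770 ≈ 0.4977.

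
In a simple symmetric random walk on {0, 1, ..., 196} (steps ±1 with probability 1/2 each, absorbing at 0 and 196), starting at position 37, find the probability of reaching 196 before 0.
P(hit 196 before 0) = 37/196

Let u_k = P(hit 196 before 0 | start at k). Then u_0 = 0, u_196 = 1, and u_k = u_{k-1}/2 + u_{k+1}/2 for 1 ≤ k ≤ 195. This harmonic recurrence is solved by u_k = k/196, giving u_37 = 37/196.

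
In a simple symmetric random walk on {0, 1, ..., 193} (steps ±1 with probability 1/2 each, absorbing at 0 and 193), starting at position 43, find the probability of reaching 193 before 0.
P(hit 193 before 0) = 43/193

Let u_k = P(hit 193 before 0 | start at k). Then u_0 = 0, u_193 = 1, and u_k = u_{k-1}/2 + u_{k+1}/2 for 1 ≤ k ≤ 192. This harmonic recurrence is solved by u_k = k/193, giving u_43 = 43/193.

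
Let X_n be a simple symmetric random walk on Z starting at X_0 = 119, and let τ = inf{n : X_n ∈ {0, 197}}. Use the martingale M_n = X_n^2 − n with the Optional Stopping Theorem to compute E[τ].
E[τ] = 9282

M_n = X_n^2 − n is a martingale (since E[X_{n+1}^2 | F_n] = X_n^2 + 1). By OST (τ has finite mean in a bounded region), E[M_τ] = E[M_0] = X_0^2 − 0 = 119^2 = 14161. Also E[M_τ] = E[X_τ^2] − E[τ]. The walk exits at 0 or 197, with P(hit 197 first) = 119/197, so E[X_τ^2] = 197^2 · 119/197 + 0 = 23443. Thus E[τ] = E[X_τ^2] − E[M_τ] = 23443 − 14161 = 9282 = 119(197 − 119) = 9282.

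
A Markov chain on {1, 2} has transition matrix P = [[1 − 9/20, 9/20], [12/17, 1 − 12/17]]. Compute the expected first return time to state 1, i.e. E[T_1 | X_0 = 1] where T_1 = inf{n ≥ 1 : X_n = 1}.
E[T_1 | X_0 = 1] = 1/π_1 = 131/80

For an irreducible recurrent Markov chain with stationary distribution π, E[T_i | X_0 = i] = 1/π_i (Kac's formula). Here π_1 = (12/17)/(9/20 + 12/17) = (12/17)/(393/340) = 80/131, so E[T_1 | X_0 = 1] = 1/π_1 = (9/20 + 12/17)/(12/17) = (393/340)/(12/17) = 131/80.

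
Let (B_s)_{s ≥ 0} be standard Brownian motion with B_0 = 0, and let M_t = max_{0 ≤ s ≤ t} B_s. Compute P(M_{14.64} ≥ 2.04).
P(M_{14.64} ≥ 2.04) = 2·P(B_{14.64} ≥ 2.04) = 2(1 − Φ(2.04/√14.64)) ≈ 0.5939

By the reflection principle for Brownian motion, P(M_t ≥ a) = 2 · P(B_t ≥ a) for a ≥ 0. Since B_t ~ N(0, t), P(B_t ≥ 2.04) = 1 − Φ(2.04/√t) = 1 − Φ(2.04/√14.64) = 1 − Φ(0.5332). So
  P(M_{14.64} ≥ 2.04) = 2(1 − Φ(0.5332)) ≈ 0.5939.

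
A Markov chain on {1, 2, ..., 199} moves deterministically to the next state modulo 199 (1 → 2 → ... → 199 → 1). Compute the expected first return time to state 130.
E[T_130 | X_0 = 130] = 199

The chain cycles deterministically, so starting at state 130 it returns in exactly 199 steps. Equivalently, the stationary distribution is uniform π_j = 1/199 for every state j, so by Kac's formula E[T_130] = 1/π_130 = 199.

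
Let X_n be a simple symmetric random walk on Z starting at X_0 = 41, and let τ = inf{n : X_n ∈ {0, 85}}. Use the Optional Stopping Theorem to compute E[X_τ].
E[X_τ] = 41

X_n is a martingale and τ is a bounded-mean stopping time (indeed τ is finite a.s. with bounded expectation since the walk is in a bounded region). By the OST, E[X_τ] = E[X_0] = 41. Equivalently: E[X_τ] = 85 · P(hit 85 first) + 0 · P(hit 0 first) = 85 · (41/85) = 41.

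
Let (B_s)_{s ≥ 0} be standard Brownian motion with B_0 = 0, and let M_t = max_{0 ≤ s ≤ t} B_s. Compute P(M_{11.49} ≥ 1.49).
P(M_{11.49} ≥ 1.49) = 2·P(B_{11.49} ≥ 1.49) = 2(1 − Φ(1.49/√11.49)) ≈ 0.6602

By the reflection principle for Brownian motion, P(M_t ≥ a) = 2 · P(B_t ≥ a) for a ≥ 0. Since B_t ~ N(0, t), P(B_t ≥ 1.49) = 1 − Φ(1.49/√t) = 1 − Φ(1.49/√11.49) = 1 − Φ(0.4396). So
  P(M_{11.49} ≥ 1.49) = 2(1 − Φ(0.4396)) ≈ 0.6602.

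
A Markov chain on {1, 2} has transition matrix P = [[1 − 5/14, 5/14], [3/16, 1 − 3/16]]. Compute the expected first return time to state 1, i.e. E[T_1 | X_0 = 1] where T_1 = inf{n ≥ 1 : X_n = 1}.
E[T_1 | X_0 = 1] = 1/π_1 = 61/21

For an irreducible recurrent Markov chain with stationary distribution π, E[T_i | X_0 = i] = 1/π_i (Kac's formula). Here π_1 = (3/16)/(5/14 + 3/16) = (3/16)/(61/112) = 21/61, so E[T_1 | X_0 = 1] = 1/π_1 = (5/14 + 3/16)/(3/16) = (61/112)/(3/16) = 61/21.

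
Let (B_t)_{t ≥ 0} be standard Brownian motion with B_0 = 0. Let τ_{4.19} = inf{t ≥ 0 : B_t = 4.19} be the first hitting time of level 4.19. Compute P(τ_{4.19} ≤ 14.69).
P(τ_{4.19} ≤ 14.69) = 2(1 − Φ(4.19/√14.69)) = 2(1 − Φ(1.0932)) ≈ 0.2743

By the reflection principle for standard BM, P(τ_b ≤ t) = 2 · P(B_t ≥ b). Since B_t ~ N(0, t), P(B_t ≥ 4.19) = 1 − Φ(4.19/√t) = 1 − Φ(4.19/√14.69) = 1 − Φ(1.0932) ≈ 0.13715. Doubling: P(τ_{4.19} ≤ 14.69) ≈ 2 · 0.13715 = 0.27430 ≈ 0.2743.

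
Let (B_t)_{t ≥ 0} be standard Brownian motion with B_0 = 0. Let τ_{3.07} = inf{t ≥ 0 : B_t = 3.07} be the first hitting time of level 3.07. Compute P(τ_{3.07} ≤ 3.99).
P(τ_{3.07} ≤ 3.99) = 2(1 − Φ(3.07/√3.99)) = 2(1 − Φ(1.5369)) ≈ 0.1243

By the reflection principle for standard BM, P(τ_b ≤ t) = 2 · P(B_t ≥ b). Since B_t ~ N(0, t), P(B_t ≥ 3.07) = 1 − Φ(3.07/√t) = 1 − Φ(3.07/√3.99) = 1 − Φ(1.5369) ≈ 0.06216. Doubling: P(τ_{3.07} ≤ 3.99) ≈ 2 · 0.06216 = 0.12432 ≈ 0.1243.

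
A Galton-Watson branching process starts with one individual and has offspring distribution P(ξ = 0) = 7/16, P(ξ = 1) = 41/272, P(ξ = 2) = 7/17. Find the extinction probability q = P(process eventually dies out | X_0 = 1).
q = 1

Mean offspring μ = 0·7/16 + 1·41/272 + 2·7/17 = 265/272 ≤ 1. For μ ≤ 1 with offspring not concentrated at 1, the Galton-Watson process goes extinct almost surely, so q = 1.
(Algebraic check: The pgf is f(s) = 7/16 + 41/272·s + 7/17·s². The extinction probability q is the smallest fixed point of f in [0, 1]. Setting s = f(s):
  7/17·s² + (41/272 − 1)·s + 7/16 = 0
  7/17·s² − (7/16 + 7/17)·s + 7/16 = 0
which factors as (s − 1)·(7/17·s − 7/16) = 0, giving roots s = 1 and s = (7/16)/(7/17) = 17/16. Since 17/16 ≥ 1, the smallest root in [0, 1] is s = 1.)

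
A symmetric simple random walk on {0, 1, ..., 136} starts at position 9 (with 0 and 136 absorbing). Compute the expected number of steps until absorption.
E[τ | X_0 = 9] = 1143

Let v_k = E[τ | X_0 = k]. Boundary: v_0 = v_136 = 0. Recurrence: v_k = 1 + (v_{k-1} + v_{k+1})/2 for 1 ≤ k ≤ 135. The particular solution to v_k − (v_{k-1} + v_{k+1})/2 = 1 is v_k = −k^2. Adding homogeneous solution A + B k and matching boundaries gives v_k = k (136 − k). Substituting k = 9: v_9 = 9 · 127 = 1143.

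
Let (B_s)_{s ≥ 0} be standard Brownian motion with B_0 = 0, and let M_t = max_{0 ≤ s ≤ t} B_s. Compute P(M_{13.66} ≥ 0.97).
P(M_{13.66} ≥ 0.97) = 2·P(B_{13.66} ≥ 0.97) = 2(1 − Φ(0.97/√13.66)) ≈ 0.7930

By the reflection principle for Brownian motion, P(M_t ≥ a) = 2 · P(B_t ≥ a) for a ≥ 0. Since B_t ~ N(0, t), P(B_t ≥ 0.97) = 1 − Φ(0.97/√t) = 1 − Φ(0.97/√13.66) = 1 − Φ(0.2624). So
  P(M_{13.66} ≥ 0.97) = 2(1 − Φ(0.2624)) ≈ 0.7930.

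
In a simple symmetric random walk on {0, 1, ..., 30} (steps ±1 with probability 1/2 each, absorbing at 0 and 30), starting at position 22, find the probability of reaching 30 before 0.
P(hit 30 before 0) = 22/30 = 11/15

Let u_k = P(hit 30 before 0 | start at k). Then u_0 = 0, u_30 = 1, and u_k = u_{k-1}/2 + u_{k+1}/2 for 1 ≤ k ≤ 29. This harmonic recurrence is solved by u_k = k/30, giving u_22 = 22/30 = 11/15.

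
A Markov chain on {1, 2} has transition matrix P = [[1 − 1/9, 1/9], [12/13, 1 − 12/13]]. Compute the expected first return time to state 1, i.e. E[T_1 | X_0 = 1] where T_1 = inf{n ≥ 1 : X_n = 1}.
E[T_1 | X_0 = 1] = 1/π_1 = 121/108

For an irreducible recurrent Markov chain with stationary distribution π, E[T_i | X_0 = i] = 1/π_i (Kac's formula). Here π_1 = (12/13)/(1/9 + 12/13) = (12/13)/(121/117) = 108/121, so E[T_1 | X_0 = 1] = 1/π_1 = (1/9 + 12/13)/(12/13) = (121/117)/(12/13) = 121/108.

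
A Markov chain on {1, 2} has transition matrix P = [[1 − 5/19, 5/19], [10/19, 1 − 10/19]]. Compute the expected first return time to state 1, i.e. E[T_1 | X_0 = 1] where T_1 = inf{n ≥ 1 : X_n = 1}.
E[T_1 | X_0 = 1] = 1/π_1 = 3/2

For an irreducible recurrent Markov chain with stationary distribution π, E[T_i | X_0 = i] = 1/π_i (Kac's formula). Here π_1 = (10/19)/(5/19 + 10/19) = (10/19)/(15/19) = 2/3, so E[T_1 | X_0 = 1] = 1/π_1 = (5/19 + 10/19)/(10/19) = (15/19)/(10/19) = 3/2.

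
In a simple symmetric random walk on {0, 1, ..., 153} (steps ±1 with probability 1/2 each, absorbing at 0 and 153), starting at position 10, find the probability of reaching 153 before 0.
P(hit 153 before 0) = 10/153

Let u_k = P(hit 153 before 0 | start at k). Then u_0 = 0, u_153 = 1, and u_k = u_{k-1}/2 + u_{k+1}/2 for 1 ≤ k ≤ 152. This harmonic recurrence is solved by u_k = k/153, giving u_10 = 10/153.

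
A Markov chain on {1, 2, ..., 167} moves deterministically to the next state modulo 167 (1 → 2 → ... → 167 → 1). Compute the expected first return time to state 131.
E[T_131 | X_0 = 131] = 167

The chain cycles deterministically, so starting at state 131 it returns in exactly 167 steps. Equivalently, the stationary distribution is uniform π_j = 1/167 for every state j, so by Kac's formula E[T_131] = 1/π_131 = 167.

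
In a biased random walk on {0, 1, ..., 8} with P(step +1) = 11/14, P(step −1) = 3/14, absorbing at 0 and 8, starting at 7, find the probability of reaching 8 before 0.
P(hit 8 before 0) = (1 − (3/11)^7) / (1 − (3/11)^8) = 26791853/26794040

Let u_k denote P(reach 8 before 0 | start at k). Boundary: u_0 = 0, u_8 = 1. Recurrence: u_k = 11/14·u_{k+1} + 3/14·u_{k-1} for 1 ≤ k ≤ 7. Try u_k = A + B·r^k with r = q/p = (3/14)/(11/14) = 3/11. Substitution satisfies the recurrence; boundary conditions give:
  u_k = (1 − r^k) / (1 − r^N) = (1 − (3/11)^7) / (1 − (3/11)^8) = 26791853/26794040.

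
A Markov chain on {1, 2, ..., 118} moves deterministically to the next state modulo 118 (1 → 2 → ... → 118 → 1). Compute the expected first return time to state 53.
E[T_53 | X_0 = 53] = 118

The chain cycles deterministically, so starting at state 53 it returns in exactly 118 steps. Equivalently, the stationary distribution is uniform π_j = 1/118 for every state j, so by Kac's formula E[T_53] = 1/π_53 = 118.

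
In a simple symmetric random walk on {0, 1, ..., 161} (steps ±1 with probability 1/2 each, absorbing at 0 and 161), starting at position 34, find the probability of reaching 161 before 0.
P(hit 161 before 0) = 34/161

Let u_k = P(hit 161 before 0 | start at k). Then u_0 = 0, u_161 = 1, and u_k = u_{k-1}/2 + u_{k+1}/2 for 1 ≤ k ≤ 160. This harmonic recurrence is solved by u_k = k/161, giving u_34 = 34/161.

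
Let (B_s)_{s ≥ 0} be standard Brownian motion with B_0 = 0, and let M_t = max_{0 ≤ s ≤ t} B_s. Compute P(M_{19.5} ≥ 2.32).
P(M_{19.5} ≥ 2.32) = 2·P(B_{19.5} ≥ 2.32) = 2(1 − Φ(2.32/√19.5)) ≈ 0.5993

By the reflection principle for Brownian motion, P(M_t ≥ a) = 2 · P(B_t ≥ a) for a ≥ 0. Since B_t ~ N(0, t), P(B_t ≥ 2.32) = 1 − Φ(2.32/√t) = 1 − Φ(2.32/√19.5) = 1 − Φ(0.5254). So
  P(M_{19.5} ≥ 2.32) = 2(1 − Φ(0.5254)) ≈ 0.5993.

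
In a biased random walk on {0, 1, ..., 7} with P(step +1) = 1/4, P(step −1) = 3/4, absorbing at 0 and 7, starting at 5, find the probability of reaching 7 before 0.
P(hit 7 before 0) = (1 − (3)^5) / (1 − (3)^7) = 121/1093

Let u_k denote P(reach 7 before 0 | start at k). Boundary: u_0 = 0, u_7 = 1. Recurrence: u_k = 1/4·u_{k+1} + 3/4·u_{k-1} for 1 ≤ k ≤ 6. Try u_k = A + B·r^k with r = q/p = (3/4)/(1/4) = 3. Substitution satisfies the recurrence; boundary conditions give:
  u_k = (1 − r^k) / (1 − r^N) = (1 − (3)^5) / (1 − (3)^7) = 121/1093.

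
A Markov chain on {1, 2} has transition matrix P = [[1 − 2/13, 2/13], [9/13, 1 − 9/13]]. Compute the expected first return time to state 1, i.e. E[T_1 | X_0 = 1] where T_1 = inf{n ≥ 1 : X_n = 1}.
E[T_1 | X_0 = 1] = 1/π_1 = 11/9

For an irreducible recurrent Markov chain with stationary distribution π, E[T_i | X_0 = i] = 1/π_i (Kac's formula). Here π_1 = (9/13)/(2/13 + 9/13) = (9/13)/(11/13) = 9/11, so E[T_1 | X_0 = 1] = 1/π_1 = (2/13 + 9/13)/(9/13) = (11/13)/(9/13) = 11/9.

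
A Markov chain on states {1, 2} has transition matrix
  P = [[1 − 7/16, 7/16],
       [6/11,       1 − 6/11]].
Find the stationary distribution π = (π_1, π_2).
π_1 = 96/173, π_2 = 77/173

Solve πP = π with π_1 + π_2 = 1. From πP = π: π_1 · (1 − 7/16) + π_2 · 6/11 = π_1 ⇒ π_2 · 6/11 = π_1 · 7/16 ⇒ π_2/π_1 = (7/16)/(6/11) = 77/96. Together with π_1 + π_2 = 1:
  π_1 = (6/11)/(7/16 + 6/11) = (6/11)/(173/176) = 96/173,
  π_2 = (7/16)/(7/16 + 6/11) = (7/16)/(173/176) = 77/173.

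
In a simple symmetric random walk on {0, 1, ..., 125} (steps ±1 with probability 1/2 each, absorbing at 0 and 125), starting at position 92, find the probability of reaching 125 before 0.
P(hit 125 before 0) = 92/125

Let u_k = P(hit 125 before 0 | start at k). Then u_0 = 0, u_125 = 1, and u_k = u_{k-1}/2 + u_{k+1}/2 for 1 ≤ k ≤ 124. This harmonic recurrence is solved by u_k = k/125, giving u_92 = 92/125.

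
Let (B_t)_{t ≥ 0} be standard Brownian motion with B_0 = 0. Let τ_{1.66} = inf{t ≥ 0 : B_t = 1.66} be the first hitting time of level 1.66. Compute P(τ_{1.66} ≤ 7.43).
P(τ_{1.66} ≤ 7.43) = 2(1 − Φ(1.66/√7.43)) = 2(1 − Φ(0.6090)) ≈ 0.5425

By the reflection principle for standard BM, P(τ_b ≤ t) = 2 · P(B_t ≥ b). Since B_t ~ N(0, t), P(B_t ≥ 1.66) = 1 − Φ(1.66/√t) = 1 − Φ(1.66/√7.43) = 1 − Φ(0.6090) ≈ 0.27126. Doubling: P(τ_{1.66} ≤ 7.43) ≈ 2 · 0.27126 = 0.54252 ≈ 0.5425.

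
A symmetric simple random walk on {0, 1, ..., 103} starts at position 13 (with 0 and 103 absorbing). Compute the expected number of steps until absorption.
E[τ | X_0 = 13] = 1170

Let v_k = E[τ | X_0 = k]. Boundary: v_0 = v_103 = 0. Recurrence: v_k = 1 + (v_{k-1} + v_{k+1})/2 for 1 ≤ k ≤ 102. The particular solution to v_k − (v_{k-1} + v_{k+1})/2 = 1 is v_k = −k^2. Adding homogeneous solution A + B k and matching boundaries gives v_k = k (103 − k). Substituting k = 13: v_13 = 13 · 90 = 1170.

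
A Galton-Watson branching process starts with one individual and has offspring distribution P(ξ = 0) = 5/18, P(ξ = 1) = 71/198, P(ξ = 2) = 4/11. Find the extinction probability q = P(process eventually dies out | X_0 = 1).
q = 55/72

The pgf is f(s) = 5/18 + 71/198·s + 4/11·s². The extinction probability q is the smallest fixed point of f in [0, 1]. Setting s = f(s):
  4/11·s² + (71/198 − 1)·s + 5/18 = 0
  4/11·s² − (5/18 + 4/11)·s + 5/18 = 0
which factors as (s − 1)·(4/11·s − 5/18) = 0, giving roots s = 1 and s = (5/18)/(4/11) = 55/72.
Mean offspring μ = 71/198 + 2·4/11 = 215/198 > 1 (supercritical), so q < 1. The extinction probability is the smaller root: q = (5/18)/(4/11) = 55/72.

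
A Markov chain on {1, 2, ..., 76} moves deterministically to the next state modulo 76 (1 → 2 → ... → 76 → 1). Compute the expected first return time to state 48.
E[T_48 | X_0 = 48] = 76

The chain cycles deterministically, so starting at state 48 it returns in exactly 76 steps. Equivalently, the stationary distribution is uniform π_j = 1/76 for every state j, so by Kac's formula E[T_48] = 1/π_48 = 76.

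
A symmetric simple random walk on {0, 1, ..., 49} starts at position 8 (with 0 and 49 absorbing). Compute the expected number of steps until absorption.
E[τ | X_0 = 8] = 328

Let v_k = E[τ | X_0 = k]. Boundary: v_0 = v_49 = 0. Recurrence: v_k = 1 + (v_{k-1} + v_{k+1})/2 for 1 ≤ k ≤ 48. The particular solution to v_k − (v_{k-1} + v_{k+1})/2 = 1 is v_k = −k^2. Adding homogeneous solution A + B k and matching boundaries gives v_k = k (49 − k). Substituting k = 8: v_8 = 8 · 41 = 328.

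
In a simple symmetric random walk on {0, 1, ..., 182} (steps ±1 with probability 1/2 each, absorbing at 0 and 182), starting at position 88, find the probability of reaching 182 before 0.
P(hit 182 before 0) = 88/182 = 44/91

Let u_k = P(hit 182 before 0 | start at k). Then u_0 = 0, u_182 = 1, and u_k = u_{k-1}/2 + u_{k+1}/2 for 1 ≤ k ≤ 181. This harmonic recurrence is solved by u_k = k/182, giving u_88 = 88/182 = 44/91.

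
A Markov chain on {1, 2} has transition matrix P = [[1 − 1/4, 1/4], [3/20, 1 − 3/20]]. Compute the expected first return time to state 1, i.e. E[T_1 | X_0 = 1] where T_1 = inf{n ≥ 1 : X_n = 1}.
E[T_1 | X_0 = 1] = 1/π_1 = 8/3

For an irreducible recurrent Markov chain with stationary distribution π, E[T_i | X_0 = i] = 1/π_i (Kac's formula). Here π_1 = (3/20)/(1/4 + 3/20) = (3/20)/(2/5) = 3/8, so E[T_1 | X_0 = 1] = 1/π_1 = (1/4 + 3/20)/(3/20) = (2/5)/(3/20) = 8/3.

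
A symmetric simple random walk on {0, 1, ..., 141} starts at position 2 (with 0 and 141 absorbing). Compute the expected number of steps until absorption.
E[τ | X_0 = 2] = 278

Let v_k = E[τ | X_0 = k]. Boundary: v_0 = v_141 = 0. Recurrence: v_k = 1 + (v_{k-1} + v_{k+1})/2 for 1 ≤ k ≤ 140. The particular solution to v_k − (v_{k-1} + v_{k+1})/2 = 1 is v_k = −k^2. Adding homogeneous solution A + B k and matching boundaries gives v_k = k (141 − k). Substituting k = 2: v_2 = 2 · 139 = 278.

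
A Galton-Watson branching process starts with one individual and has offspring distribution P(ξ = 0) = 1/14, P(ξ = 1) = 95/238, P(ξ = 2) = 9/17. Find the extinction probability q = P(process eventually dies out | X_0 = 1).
q = 17/126

The pgf is f(s) = 1/14 + 95/238·s + 9/17·s². The extinction probability q is the smallest fixed point of f in [0, 1]. Setting s = f(s):
  9/17·s² + (95/238 − 1)·s + 1/14 = 0
  9/17·s² − (1/14 + 9/17)·s + 1/14 = 0
which factors as (s − 1)·(9/17·s − 1/14) = 0, giving roots s = 1 and s = (1/14)/(9/17) = 17/126.
Mean offspring μ = 95/238 + 2·9/17 = 347/238 > 1 (supercritical), so q < 1. The extinction probability is the smaller root: q = (1/14)/(9/17) = 17/126.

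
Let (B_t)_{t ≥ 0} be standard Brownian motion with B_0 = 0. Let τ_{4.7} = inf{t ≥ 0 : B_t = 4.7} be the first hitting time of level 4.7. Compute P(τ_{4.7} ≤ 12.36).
P(τ_{4.7} ≤ 12.36) = 2(1 − Φ(4.7/√12.36)) = 2(1 − Φ(1.3369)) ≈ 0.1813

By the reflection principle for standard BM, P(τ_b ≤ t) = 2 · P(B_t ≥ b). Since B_t ~ N(0, t), P(B_t ≥ 4.7) = 1 − Φ(4.7/√t) = 1 − Φ(4.7/√12.36) = 1 − Φ(1.3369) ≈ 0.09063. Doubling: P(τ_{4.7} ≤ 12.36) ≈ 2 · 0.09063 = 0.18126 ≈ 0.1813.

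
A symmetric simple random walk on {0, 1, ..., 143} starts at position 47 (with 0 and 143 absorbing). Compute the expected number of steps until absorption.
E[τ | X_0 = 47] = 4512

Let v_k = E[τ | X_0 = k]. Boundary: v_0 = v_143 = 0. Recurrence: v_k = 1 + (v_{k-1} + v_{k+1})/2 for 1 ≤ k ≤ 142. The particular solution to v_k − (v_{k-1} + v_{k+1})/2 = 1 is v_k = −k^2. Adding homogeneous solution A + B k and matching boundaries gives v_k = k (143 − k). Substituting k = 47: v_47 = 47 · 96 = 4512.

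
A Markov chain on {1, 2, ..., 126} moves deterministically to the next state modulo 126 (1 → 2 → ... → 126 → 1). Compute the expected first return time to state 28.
E[T_28 | X_0 = 28] = 126

The chain cycles deterministically, so starting at state 28 it returns in exactly 126 steps. Equivalently, the stationary distribution is uniform π_j = 1/126 for every state j, so by Kac's formula E[T_28] = 1/π_28 = 126.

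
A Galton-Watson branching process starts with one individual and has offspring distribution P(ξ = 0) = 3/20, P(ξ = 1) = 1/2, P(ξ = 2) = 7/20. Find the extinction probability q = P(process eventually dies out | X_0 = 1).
q = 3/7

The pgf is f(s) = 3/20 + 1/2·s + 7/20·s². The extinction probability q is the smallest fixed point of f in [0, 1]. Setting s = f(s):
  7/20·s² + (1/2 − 1)·s + 3/20 = 0
  7/20·s² − (3/20 + 7/20)·s + 3/20 = 0
which factors as (s − 1)·(7/20·s − 3/20) = 0, giving roots s = 1 and s = (3/20)/(7/20) = 3/7.
Mean offspring μ = 1/2 + 2·7/20 = 6/5 > 1 (supercritical), so q < 1. The extinction probability is the smaller root: q = (3/20)/(7/20) = 3/7.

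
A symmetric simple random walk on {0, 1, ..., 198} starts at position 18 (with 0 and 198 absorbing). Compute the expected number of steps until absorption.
E[τ | X_0 = 18] = 3240

Let v_k = E[τ | X_0 = k]. Boundary: v_0 = v_198 = 0. Recurrence: v_k = 1 + (v_{k-1} + v_{k+1})/2 for 1 ≤ k ≤ 197. The particular solution to v_k − (v_{k-1} + v_{k+1})/2 = 1 is v_k = −k^2. Adding homogeneous solution A + B k and matching boundaries gives v_k = k (198 − k). Substituting k = 18: v_18 = 18 · 180 = 3240.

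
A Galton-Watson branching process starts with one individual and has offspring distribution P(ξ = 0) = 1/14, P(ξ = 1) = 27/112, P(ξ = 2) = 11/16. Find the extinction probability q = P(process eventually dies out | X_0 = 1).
q = 8/77

The pgf is f(s) = 1/14 + 27/112·s + 11/16·s². The extinction probability q is the smallest fixed point of f in [0, 1]. Setting s = f(s):
  11/16·s² + (27/112 − 1)·s + 1/14 = 0
  11/16·s² − (1/14 + 11/16)·s + 1/14 = 0
which factors as (s − 1)·(11/16·s − 1/14) = 0, giving roots s = 1 and s = (1/14)/(11/16) = 8/77.
Mean offspring μ = 27/112 + 2·11/16 = 181/112 > 1 (supercritical), so q < 1. The extinction probability is the smaller root: q = (1/14)/(11/16) = 8/77.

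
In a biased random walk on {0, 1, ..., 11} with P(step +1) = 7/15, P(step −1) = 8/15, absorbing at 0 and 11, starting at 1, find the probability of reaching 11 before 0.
P(hit 11 before 0) = (1 − (8/7)^1) / (1 − (8/7)^11) = 282475249/6612607849

Let u_k denote P(reach 11 before 0 | start at k). Boundary: u_0 = 0, u_11 = 1. Recurrence: u_k = 7/15·u_{k+1} + 8/15·u_{k-1} for 1 ≤ k ≤ 10. Try u_k = A + B·r^k with r = q/p = (8/15)/(7/15) = 8/7. Substitution satisfies the recurrence; boundary conditions give:
  u_k = (1 − r^k) / (1 − r^N) = (1 − (8/7)^1) / (1 − (8/7)^11) = 282475249/6612607849.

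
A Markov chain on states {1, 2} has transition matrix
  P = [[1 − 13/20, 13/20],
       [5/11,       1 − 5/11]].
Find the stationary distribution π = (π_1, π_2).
π_1 = 100/243, π_2 = 143/243

Solve πP = π with π_1 + π_2 = 1. From πP = π: π_1 · (1 − 13/20) + π_2 · 5/11 = π_1 ⇒ π_2 · 5/11 = π_1 · 13/20 ⇒ π_2/π_1 = (13/20)/(5/11) = 143/100. Together with π_1 + π_2 = 1:
  π_1 = (5/11)/(13/20 + 5/11) = (5/11)/(243/220) = 100/243,
  π_2 = (13/20)/(13/20 + 5/11) = (13/20)/(243/220) = 143/243.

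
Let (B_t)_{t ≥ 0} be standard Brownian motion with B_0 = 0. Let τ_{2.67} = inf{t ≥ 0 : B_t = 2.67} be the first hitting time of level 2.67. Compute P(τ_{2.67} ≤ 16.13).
P(τ_{2.67} ≤ 16.13) = 2(1 − Φ(2.67/√16.13)) = 2(1 − Φ(0.6648)) ≈ 0.5062

By the reflection principle for standard BM, P(τ_b ≤ t) = 2 · P(B_t ≥ b). Since B_t ~ N(0, t), P(B_t ≥ 2.67) = 1 − Φ(2.67/√t) = 1 − Φ(2.67/√16.13) = 1 − Φ(0.6648) ≈ 0.25309. Doubling: P(τ_{2.67} ≤ 16.13) ≈ 2 · 0.25309 = 0.50618 ≈ 0.5062.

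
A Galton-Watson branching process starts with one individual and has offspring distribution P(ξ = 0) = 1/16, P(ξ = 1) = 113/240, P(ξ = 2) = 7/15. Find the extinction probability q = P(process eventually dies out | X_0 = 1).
q = 15/112

The pgf is f(s) = 1/16 + 113/240·s + 7/15·s². The extinction probability q is the smallest fixed point of f in [0, 1]. Setting s = f(s):
  7/15·s² + (113/240 − 1)·s + 1/16 = 0
  7/15·s² − (1/16 + 7/15)·s + 1/16 = 0
which factors as (s − 1)·(7/15·s − 1/16) = 0, giving roots s = 1 and s = (1/16)/(7/15) = 15/112.
Mean offspring μ = 113/240 + 2·7/15 = 337/240 > 1 (supercritical), so q < 1. The extinction probability is the smaller root: q = (1/16)/(7/15) = 15/112.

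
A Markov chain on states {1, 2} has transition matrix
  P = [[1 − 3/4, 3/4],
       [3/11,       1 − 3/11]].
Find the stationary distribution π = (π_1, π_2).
π_1 = 4/15, π_2 = 11/15

Solve πP = π with π_1 + π_2 = 1. From πP = π: π_1 · (1 − 3/4) + π_2 · 3/11 = π_1 ⇒ π_2 · 3/11 = π_1 · 3/4 ⇒ π_2/π_1 = (3/4)/(3/11) = 11/4. Together with π_1 + π_2 = 1:
  π_1 = (3/11)/(3/4 + 3/11) = (3/11)/(45/44) = 4/15,
  π_2 = (3/4)/(3/4 + 3/11) = (3/4)/(45/44) = 11/15.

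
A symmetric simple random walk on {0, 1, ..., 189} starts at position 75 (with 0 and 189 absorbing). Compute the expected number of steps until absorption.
E[τ | X_0 = 75] = 8550

Let v_k = E[τ | X_0 = k]. Boundary: v_0 = v_189 = 0. Recurrence: v_k = 1 + (v_{k-1} + v_{k+1})/2 for 1 ≤ k ≤ 188. The particular solution to v_k − (v_{k-1} + v_{k+1})/2 = 1 is v_k = −k^2. Adding homogeneous solution A + B k and matching boundaries gives v_k = k (189 − k). Substituting k = 75: v_75 = 75 · 114 = 8550.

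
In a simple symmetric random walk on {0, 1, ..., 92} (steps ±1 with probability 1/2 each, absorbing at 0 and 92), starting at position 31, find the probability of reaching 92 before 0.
P(hit 92 before 0) = 31/92

Let u_k = P(hit 92 before 0 | start at k). Then u_0 = 0, u_92 = 1, and u_k = u_{k-1}/2 + u_{k+1}/2 for 1 ≤ k ≤ 91. This harmonic recurrence is solved by u_k = k/92, giving u_31 = 31/92.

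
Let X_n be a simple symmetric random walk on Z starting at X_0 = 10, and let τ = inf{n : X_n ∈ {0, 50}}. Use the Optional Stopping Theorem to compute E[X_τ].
E[X_τ] = 10

X_n is a martingale and τ is a bounded-mean stopping time (indeed τ is finite a.s. with bounded expectation since the walk is in a bounded region). By the OST, E[X_τ] = E[X_0] = 10. Equivalently: E[X_τ] = 50 · P(hit 50 first) + 0 · P(hit 0 first) = 50 · (10/50) = 10.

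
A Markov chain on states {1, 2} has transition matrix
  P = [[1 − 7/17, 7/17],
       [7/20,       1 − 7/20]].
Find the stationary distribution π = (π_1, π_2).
π_1 = 17/37, π_2 = 20/37

Solve πP = π with π_1 + π_2 = 1. From πP = π: π_1 · (1 − 7/17) + π_2 · 7/20 = π_1 ⇒ π_2 · 7/20 = π_1 · 7/17 ⇒ π_2/π_1 = (7/17)/(7/20) = 20/17. Together with π_1 + π_2 = 1:
  π_1 = (7/20)/(7/17 + 7/20) = (7/20)/(259/340) = 17/37,
  π_2 = (7/17)/(7/17 + 7/20) = (7/17)/(259/340) = 20/37.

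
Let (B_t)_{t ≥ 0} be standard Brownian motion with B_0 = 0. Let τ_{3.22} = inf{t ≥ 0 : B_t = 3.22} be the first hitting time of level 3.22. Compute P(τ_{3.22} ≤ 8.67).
P(τ_{3.22} ≤ 8.67) = 2(1 − Φ(3.22/√8.67)) = 2(1 − Φ(1.0936)) ≈ 0.2741

By the reflection principle for standard BM, P(τ_b ≤ t) = 2 · P(B_t ≥ b). Since B_t ~ N(0, t), P(B_t ≥ 3.22) = 1 − Φ(3.22/√t) = 1 − Φ(3.22/√8.67) = 1 − Φ(1.0936) ≈ 0.13707. Doubling: P(τ_{3.22} ≤ 8.67) ≈ 2 · 0.13707 = 0.27414 ≈ 0.2741.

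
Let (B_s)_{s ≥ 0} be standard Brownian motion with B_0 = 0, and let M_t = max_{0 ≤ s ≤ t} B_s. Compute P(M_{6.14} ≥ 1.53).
P(M_{6.14} ≥ 1.53) = 2·P(B_{6.14} ≥ 1.53) = 2(1 − Φ(1.53/√6.14)) ≈ 0.5369

By the reflection principle for Brownian motion, P(M_t ≥ a) = 2 · P(B_t ≥ a) for a ≥ 0. Since B_t ~ N(0, t), P(B_t ≥ 1.53) = 1 − Φ(1.53/√t) = 1 − Φ(1.53/√6.14) = 1 − Φ(0.6175). So
  P(M_{6.14} ≥ 1.53) = 2(1 − Φ(0.6175)) ≈ 0.5369.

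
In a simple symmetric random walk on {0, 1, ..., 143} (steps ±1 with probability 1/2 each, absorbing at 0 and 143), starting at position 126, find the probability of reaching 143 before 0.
P(hit 143 before 0) = 126/143

Let u_k = P(hit 143 before 0 | start at k). Then u_0 = 0, u_143 = 1, and u_k = u_{k-1}/2 + u_{k+1}/2 for 1 ≤ k ≤ 142. This harmonic recurrence is solved by u_k = k/143, giving u_126 = 126/143.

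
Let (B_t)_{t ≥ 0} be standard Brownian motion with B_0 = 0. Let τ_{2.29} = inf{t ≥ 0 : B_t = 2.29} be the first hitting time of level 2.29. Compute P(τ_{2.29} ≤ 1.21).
P(τ_{2.29} ≤ 1.21) = 2(1 − Φ(2.29/√1.21)) = 2(1 − Φ(2.0818)) ≈ 0.0374

By the reflection principle for standard BM, P(τ_b ≤ t) = 2 · P(B_t ≥ b). Since B_t ~ N(0, t), P(B_t ≥ 2.29) = 1 − Φ(2.29/√t) = 1 − Φ(2.29/√1.21) = 1 − Φ(2.0818) ≈ 0.01868. Doubling: P(τ_{2.29} ≤ 1.21) ≈ 2 · 0.01868 = 0.03736 ≈ 0.0374.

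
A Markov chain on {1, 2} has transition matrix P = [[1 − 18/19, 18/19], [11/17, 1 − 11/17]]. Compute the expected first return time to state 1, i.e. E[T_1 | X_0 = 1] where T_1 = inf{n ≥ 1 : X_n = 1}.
E[T_1 | X_0 = 1] = 1/π_1 = 515/209

For an irreducible recurrent Markov chain with stationary distribution π, E[T_i | X_0 = i] = 1/π_i (Kac's formula). Here π_1 = (11/17)/(18/19 + 11/17) = (11/17)/(515/323) = 209/515, so E[T_1 | X_0 = 1] = 1/π_1 = (18/19 + 11/17)/(11/17) = (515/323)/(11/17) = 515/209.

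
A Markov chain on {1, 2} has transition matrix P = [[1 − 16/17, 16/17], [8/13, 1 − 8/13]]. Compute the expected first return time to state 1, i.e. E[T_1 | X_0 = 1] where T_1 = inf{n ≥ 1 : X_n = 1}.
E[T_1 | X_0 = 1] = 1/π_1 = 43/17

For an irreducible recurrent Markov chain with stationary distribution π, E[T_i | X_0 = i] = 1/π_i (Kac's formula). Here π_1 = (8/13)/(16/17 + 8/13) = (8/13)/(344/221) = 17/43, so E[T_1 | X_0 = 1] = 1/π_1 = (16/17 + 8/13)/(8/13) = (344/221)/(8/13) = 43/17.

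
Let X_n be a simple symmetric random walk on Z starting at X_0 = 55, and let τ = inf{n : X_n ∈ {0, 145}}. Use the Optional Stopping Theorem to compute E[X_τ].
E[X_τ] = 55

X_n is a martingale and τ is a bounded-mean stopping time (indeed τ is finite a.s. with bounded expectation since the walk is in a bounded region). By the OST, E[X_τ] = E[X_0] = 55. Equivalently: E[X_τ] = 145 · P(hit 145 first) + 0 · P(hit 0 first) = 145 · (55/145) = 55.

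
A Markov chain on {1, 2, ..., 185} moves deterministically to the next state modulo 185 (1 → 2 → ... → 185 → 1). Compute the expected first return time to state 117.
E[T_117 | X_0 = 117] = 185

The chain cycles deterministically, so starting at state 117 it returns in exactly 185 steps. Equivalently, the stationary distribution is uniform π_j = 1/185 for every state j, so by Kac's formula E[T_117] = 1/π_117 = 185.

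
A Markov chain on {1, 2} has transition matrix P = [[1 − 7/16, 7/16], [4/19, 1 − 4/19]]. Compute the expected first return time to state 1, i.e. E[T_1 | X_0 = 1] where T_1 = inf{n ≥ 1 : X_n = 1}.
E[T_1 | X_0 = 1] = 1/π_1 = 197/64

For an irreducible recurrent Markov chain with stationary distribution π, E[T_i | X_0 = i] = 1/π_i (Kac's formula). Here π_1 = (4/19)/(7/16 + 4/19) = (4/19)/(197/304) = 64/197, so E[T_1 | X_0 = 1] = 1/π_1 = (7/16 + 4/19)/(4/19) = (197/304)/(4/19) = 197/64.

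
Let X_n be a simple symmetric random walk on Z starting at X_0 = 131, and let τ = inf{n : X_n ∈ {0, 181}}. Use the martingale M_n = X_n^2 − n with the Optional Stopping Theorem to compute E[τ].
E[τ] = 6550

M_n = X_n^2 − n is a martingale (since E[X_{n+1}^2 | F_n] = X_n^2 + 1). By OST (τ has finite mean in a bounded region), E[M_τ] = E[M_0] = X_0^2 − 0 = 131^2 = 17161. Also E[M_τ] = E[X_τ^2] − E[τ]. The walk exits at 0 or 181, with P(hit 181 first) = 131/181, so E[X_τ^2] = 181^2 · 131/181 + 0 = 23711. Thus E[τ] = E[X_τ^2] − E[M_τ] = 23711 − 17161 = 6550 = 131(181 − 131) = 6550.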